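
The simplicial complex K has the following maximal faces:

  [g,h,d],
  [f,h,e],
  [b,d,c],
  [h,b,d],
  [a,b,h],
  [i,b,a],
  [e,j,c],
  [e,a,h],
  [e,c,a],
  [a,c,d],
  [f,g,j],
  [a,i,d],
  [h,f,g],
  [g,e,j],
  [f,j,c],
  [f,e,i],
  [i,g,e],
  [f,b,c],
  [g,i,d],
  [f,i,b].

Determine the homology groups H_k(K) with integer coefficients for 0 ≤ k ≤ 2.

Take the total order a < b < c < d < e < f < g < h < i < j on the vertex set. Then K (dimension 2) consists of the simplices:

  0-simplices (10): a, b, c, d, e, f, g, h, i, j
  1-simplices (30): ab, ac, ad, ae, ah, ai, bc, bd, bf, bh, bi, cd, ce, cf, cj, dg, dh, di, ef, eg, eh, ei, ej, fg, fh, fi, fj, gh, gi, gj
  2-simplices (20): abh, abi, acd, ace, adi, aeh, bcd, bcf, bdh, bfi, cej, cfj, dgh, dgi, efh, efi, egi, egj, fgh, fgj

Hence C_0 ≅ Z^10, C_1 ≅ Z^30, C_2 ≅ Z^20.

Boundary ∂_1: C_1 → C_0 maps an edge to its endpoints' difference, ∂[p,q] = q − p. For instance
  ∂gj = j − g.
As a 10×30 matrix over Z this has rank 9, with invariant factors (1,1,1,1,1,1,1,1,1).

∂_2: C_2 → C_1 sends each 2-simplex [p,q,r] to [q,r] − [p,r] + [p,q]. For instance
  ∂abh = bh − ah + ab,
  ∂bdh = dh − bh + bd.
As a 30×20 matrix over Z this has rank 20, with invariant factors (1,1,1,1,1,1,1,1,1,1,1,1,1,1,1,1,1,1,1,2).

Computing H_k = (kernel of ∂_k) / (image of ∂_{k+1}):

  H_0: rank C_0 − rank ∂_1 = 10 − 9 = 1, and the invariant factors of ∂_1 are all 1, so H_0 ≅ Z.
  H_1: rank ker ∂_1 − rank ∂_2 = (30 − 9) − 20 = 1, and ∂_2 has invariant factor 2 > 1, so H_1 ≅ Z ⊕ Z/2Z.
  H_2: rank ker ∂_2 − rank ∂_3 = (20 − 20) − 0 = 0, and there is no ∂_3, so H_2 ≅ 0.

As a check, the Euler characteristic is 10 − 30 + 20 = 0, which agrees with 1 − 1 + 0 = 0.

H_0 ≅ Z,  H_1 ≅ Z ⊕ Z/2Z,  H_2 = 0.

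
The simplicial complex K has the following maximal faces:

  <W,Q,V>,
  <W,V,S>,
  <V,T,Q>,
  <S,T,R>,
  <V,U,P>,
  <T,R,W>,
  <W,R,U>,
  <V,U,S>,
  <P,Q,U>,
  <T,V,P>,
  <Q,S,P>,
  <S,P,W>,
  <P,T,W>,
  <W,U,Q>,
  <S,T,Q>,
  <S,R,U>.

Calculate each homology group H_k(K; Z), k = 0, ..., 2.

We work with the vertex ordering P < Q < R < S < T < U < V < W. The simplices of K, each written with vertices in increasing order, are:

  0-simplices (8): P, Q, R, S, T, U, V, W
  1-simplices (24): PQ, PS, PT, PU, PV, PW, QS, QT, QU, QV, QW, RS, RT, RU, RW, ST, SU, SV, SW, TV, TW, UV, UW, VW
  2-simplices (16): PQS, PQU, PSW, PTV, PTW, PUV, QST, QTV, QUW, QVW, RST, RSU, RTW, RUW, SUV, SVW

so the chain groups are C_0 ≅ Z^8, C_1 ≅ Z^24, C_2 ≅ Z^16.

The boundary map ∂_1: C_1 → C_0 is given by ∂[p,q] = [q] − [p].
This gives a 8×24 integer matrix of rank 7; reducing to Smith normal form yields diagonal entries (1,1,1,1,1,1,1).

Boundary ∂_2: C_2 → C_1 acts by ∂[p,q,r] = [q,r] − [p,r] + [p,q]. For instance
  ∂RUW = UW − RW + RU,
  ∂PQS = QS − PS + PQ.
As a 24×16 matrix over Z this has rank 15, with invariant factors (1,1,1,1,1,1,1,1,1,1,1,1,1,1,1).

From H_k ≅ ker(∂_k) / im(∂_{k+1}) we obtain:

  H_0: rank C_0 − rank ∂_1 = 8 − 7 = 1, and the invariant factors of ∂_1 are all 1, so H_0 = Z.
  H_1: rank ker ∂_1 − rank ∂_2 = (24 − 7) − 15 = 2, and the invariant factors of ∂_2 are all 1, so H_1 = Z^2.
  H_2: rank ker ∂_2 − rank ∂_3 = (16 − 15) − 0 = 1, and there is no ∂_3, so H_2 = Z.

As a check, the Euler characteristic is 8 − 24 + 16 = 0, which agrees with 1 − 2 + 1 = 0.

H_0 = Z,  H_1 = Z^2,  H_2 = Z.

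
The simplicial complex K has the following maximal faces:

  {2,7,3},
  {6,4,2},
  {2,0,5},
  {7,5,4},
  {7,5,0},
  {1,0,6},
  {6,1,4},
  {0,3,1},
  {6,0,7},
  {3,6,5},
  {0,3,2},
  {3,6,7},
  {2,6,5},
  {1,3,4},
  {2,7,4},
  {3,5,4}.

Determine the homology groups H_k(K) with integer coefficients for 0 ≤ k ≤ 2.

H_0 ≅ Z,  H_1 ≅ Z^2,  H_2 ≅ Z.

We work with the vertex ordering 0 < 1 < 2 < 3 < 4 < 5 < 6 < 7. The simplices of K, each written with vertices in increasing order, are:

  0-simplices (8): [0], [1], [2], [3], [4], [5], [6], [7]
  1-simplices (24): (24 of them)
  2-simplices (16): [0,1,3], [0,1,6], [0,2,3], [0,2,5], [0,5,7], [0,6,7], [1,3,4], [1,4,6], [2,3,7], [2,4,6], [2,4,7], [2,5,6], [3,4,5], [3,5,6], [3,6,7], [4,5,7]

giving chain groups C_0 ≅ Z^8, C_1 ≅ Z^24, C_2 ≅ Z^16.

∂_1: C_1 → C_0 is given by ∂[p,q] = [q] − [p].
This gives a 8×24 integer matrix of rank 7; reducing to Smith normal form yields diagonal entries (1,1,1,1,1,1,1).

The boundary map ∂_2: C_2 → C_1 acts by ∂[p,q,r] = [q,r] − [p,r] + [p,q]. For instance
  ∂[3,5,6] = [5,6] − [3,6] + [3,5],
  ∂[0,2,3] = [2,3] − [0,3] + [0,2].
This gives a 24×16 integer matrix of rank 15; reducing to Smith normal form yields diagonal entries (1,1,1,1,1,1,1,1,1,1,1,1,1,1,1).

Reading off H_k = ker ∂_k / im ∂_{k+1}:

  H_0: rank C_0 − rank ∂_1 = 8 − 7 = 1, and the invariant factors of ∂_1 are all 1, so H_0 = Z.
  H_1: rank ker ∂_1 − rank ∂_2 = (24 − 7) − 15 = 2, and the invariant factors of ∂_2 are all 1, so H_1 = Z^2.
  H_2: rank ker ∂_2 − rank ∂_3 = (16 − 15) − 0 = 1, and there is no ∂_3, so H_2 = Z.

As a check, the Euler characteristic is 8 − 24 + 16 = 0, which agrees with 1 − 2 + 1 = 0.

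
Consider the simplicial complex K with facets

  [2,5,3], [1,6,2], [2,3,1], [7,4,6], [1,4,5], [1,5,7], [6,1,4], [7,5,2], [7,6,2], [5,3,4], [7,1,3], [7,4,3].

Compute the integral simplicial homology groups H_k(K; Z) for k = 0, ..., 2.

H_0 = Z,  H_1 = Z_2,  H_2 = 0.

Fix the vertex order 1 < 2 < 3 < 4 < 5 < 6 < 7 and write every simplex with vertices in increasing order. Then dim K = 2 and the simplices of K are:

  0-simplices (7): [1], [2], [3], [4], [5], [6], [7]
  1-simplices (18): [1,2], [1,3], [1,4], [1,5], [1,6], [1,7], [2,3], [2,5], [2,6], [2,7], [3,4], [3,5], [3,7], [4,5], [4,6], [4,7], [5,7], [6,7]
  2-simplices (12): [1,2,3], [1,2,6], [1,3,7], [1,4,5], [1,4,6], [1,5,7], [2,3,5], [2,5,7], [2,6,7], [3,4,5], [3,4,7], [4,6,7]

giving chain groups C_0 ≅ Z^7, C_1 ≅ Z^18, C_2 ≅ Z^12.

The boundary map ∂_1: C_1 → C_0 is given by ∂[p,q] = [q] − [p]. For instance
  ∂[4,5] = [5] − [4].
This gives a 7×18 integer matrix of rank 6; reducing to Smith normal form yields diagonal entries (1,1,1,1,1,1).

∂_2: C_2 → C_1 sends each 2-simplex [p,q,r] to [q,r] − [p,r] + [p,q]. For instance
  ∂[3,4,5] = [4,5] − [3,5] + [3,4],
  ∂[3,4,7] = [4,7] − [3,7] + [3,4].
The resulting 18×12 matrix has rank 12, and its Smith normal form has invariant factors (1,1,1,1,1,1,1,1,1,1,1,2).

Reading off H_k = ker ∂_k / im ∂_{k+1}:

  H_0: rank C_0 − rank ∂_1 = 7 − 6 = 1, and the invariant factors of ∂_1 are all 1, so H_0 = Z.
  H_1: rank ker ∂_1 − rank ∂_2 = (18 − 6) − 12 = 0, and ∂_2 has invariant factor 2 > 1, so H_1 = Z_2.
  H_2: rank ker ∂_2 − rank ∂_3 = (12 − 12) − 0 = 0, and there is no ∂_3, so H_2 = 0.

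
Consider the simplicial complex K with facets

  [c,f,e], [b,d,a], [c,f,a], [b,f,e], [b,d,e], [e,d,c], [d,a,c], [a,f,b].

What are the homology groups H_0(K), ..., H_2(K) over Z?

Take the total order a < b < c < d < e < f on the vertex set. Then K (dimension 2) consists of the simplices:

  0-simplices (6): a, b, c, d, e, f
  1-simplices (12): ab, ac, ad, af, bd, be, bf, cd, ce, cf, de, ef
  2-simplices (8): abd, abf, acd, acf, bde, bef, cde, cef

giving chain groups C_0 ≅ Z^6, C_1 ≅ Z^12, C_2 ≅ Z^8.

∂_1: C_1 → C_0 sends each edge [p,q] (with p < q) to q − p. For instance
  ∂cf = f − c.
The 6×12 boundary matrix has rank 5 and Smith normal form diag(1,1,1,1,1).

The boundary map ∂_2: C_2 → C_1 maps a triangle to the signed sum of its edges. For instance
  ∂abd = bd − ad + ab,
  ∂acd = cd − ad + ac.
The 12×8 boundary matrix has rank 7 and Smith normal form diag(1,1,1,1,1,1,1).

Reading off H_k = ker ∂_k / im ∂_{k+1}:

  H_0: rank C_0 − rank ∂_1 = 6 − 5 = 1, and the invariant factors of ∂_1 are all 1, so H_0 = Z.
  H_1: rank ker ∂_1 − rank ∂_2 = (12 − 5) − 7 = 0, and the invariant factors of ∂_2 are all 1, so H_1 = 0.
  H_2: rank ker ∂_2 − rank ∂_3 = (8 − 7) − 0 = 1, and there is no ∂_3, so H_2 = Z.

As a check, the Euler characteristic is 6 − 12 + 8 = 2, which agrees with 1 − 0 + 1 = 2.

H_0 ≅ Z,  H_1 = 0,  H_2 ≅ Z.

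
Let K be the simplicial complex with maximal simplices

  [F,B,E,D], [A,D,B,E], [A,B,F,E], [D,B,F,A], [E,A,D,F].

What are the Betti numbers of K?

Take the total order A < B < D < E < F on the vertex set. Then K (dimension 3) consists of the simplices:

  0-simplices (5): A, B, D, E, F
  1-simplices (10): AB, AD, AE, AF, BD, BE, BF, DE, DF, EF
  2-simplices (10): ABD, ABE, ABF, ADE, ADF, AEF, BDE, BDF, BEF, DEF
  3-simplices (5): ABDE, ABDF, ABEF, ADEF, BDEF

giving chain groups C_0 ≅ Z^5, C_1 ≅ Z^10, C_2 ≅ Z^10, C_3 ≅ Z^5.

The boundary map ∂_1: C_1 → C_0 sends each edge [p,q] (with p < q) to q − p.
The 5×10 boundary matrix has rank 4 and Smith normal form diag(1,1,1,1).

The boundary map ∂_2: C_2 → C_1 maps a triangle to the signed sum of its edges. For instance
  ∂BDE = DE − BE + BD,
  ∂ABE = BE − AE + AB.
As a 10×10 matrix over Z this has rank 6, with invariant factors (1,1,1,1,1,1).

Boundary ∂_3: C_3 → C_2 sends each 3-simplex σ to the alternating sum Σ_i (−1)^i (σ with its i-th vertex removed). For instance
  ∂BDEF = DEF − BEF + BDF − BDE,
  ∂ADEF = DEF − AEF + ADF − ADE.
As a 10×5 matrix over Z this has rank 4, with invariant factors (1,1,1,1).

Computing H_k = (kernel of ∂_k) / (image of ∂_{k+1}):

  H_0: rank C_0 − rank ∂_1 = 5 − 4 = 1, and the invariant factors of ∂_1 are all 1, so H_0 ≅ Z.
  H_1: rank ker ∂_1 − rank ∂_2 = (10 − 4) − 6 = 0, and the invariant factors of ∂_2 are all 1, so H_1 ≅ 0.
  H_2: rank ker ∂_2 − rank ∂_3 = (10 − 6) − 4 = 0, and the invariant factors of ∂_3 are all 1, so H_2 ≅ 0.
  H_3: rank ker ∂_3 − rank ∂_4 = (5 − 4) − 0 = 1, and there is no ∂_4, so H_3 ≅ Z.

As a check, the Euler characteristic is 5 − 10 + 10 − 5 = 0, which agrees with 1 − 0 + 0 − 1 = 0.
(K is a triangulation of the 3-sphere S^3.)

Hence the Betti numbers are b_0 = 1, b_1 = 0, b_2 = 0, b_3 = 1.

b_0 = 1, b_1 = 0, b_2 = 0, b_3 = 1.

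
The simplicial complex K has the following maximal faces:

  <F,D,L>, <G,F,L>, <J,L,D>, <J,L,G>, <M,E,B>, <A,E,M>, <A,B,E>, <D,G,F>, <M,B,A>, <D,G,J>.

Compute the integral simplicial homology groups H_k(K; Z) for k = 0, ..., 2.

We work with the vertex ordering A < B < D < E < F < G < J < L < M. The simplices of K, each written with vertices in increasing order, are:

  0-simplices (9): A, B, D, E, F, G, J, L, M
  1-simplices (15): AB, AE, AM, BE, BM, DF, DG, DJ, DL, EM, FG, FL, GJ, GL, JL
  2-simplices (10): ABE, ABM, AEM, BEM, DFG, DFL, DGJ, DJL, FGL, GJL

so the chain groups are C_0 ≅ Z^9, C_1 ≅ Z^15, C_2 ≅ Z^10.

Boundary ∂_1: C_1 → C_0 sends each edge [p,q] (with p < q) to q − p. For instance
  ∂FG = G − F.
The resulting 9×15 matrix has rank 7, and its Smith normal form has invariant factors (1,1,1,1,1,1,1).

∂_2: C_2 → C_1 acts by ∂[p,q,r] = [q,r] − [p,r] + [p,q]. For instance
  ∂DJL = JL − DL + DJ,
  ∂BEM = EM − BM + BE.
As a 15×10 matrix over Z this has rank 8, with invariant factors (1,1,1,1,1,1,1,1).

Computing H_k = (kernel of ∂_k) / (image of ∂_{k+1}):

  H_0: rank C_0 − rank ∂_1 = 9 − 7 = 2, and the invariant factors of ∂_1 are all 1, so H_0 = Z^2.
  H_1: rank ker ∂_1 − rank ∂_2 = (15 − 7) − 8 = 0, and the invariant factors of ∂_2 are all 1, so H_1 = 0.
  H_2: rank ker ∂_2 − rank ∂_3 = (10 − 8) − 0 = 2, and there is no ∂_3, so H_2 = Z^2.

As a check, the Euler characteristic is 9 − 15 + 10 = 4, which agrees with 2 − 0 + 2 = 4.

H_0 = Z^2,  H_1 = 0,  H_2 = Z^2.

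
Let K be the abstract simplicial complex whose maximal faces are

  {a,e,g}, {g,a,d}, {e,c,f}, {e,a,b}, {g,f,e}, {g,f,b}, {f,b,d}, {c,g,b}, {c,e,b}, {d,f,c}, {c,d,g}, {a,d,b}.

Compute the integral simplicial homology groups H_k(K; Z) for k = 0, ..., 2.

H_0 ≅ Z,  H_1 ≅ Z/2,  H_2 = 0.

Order the vertices as a < b < c < d < e < f < g. Listing each simplex with vertices in this order, K has dimension 2 with simplices:

  0-simplices (7): a, b, c, d, e, f, g
  1-simplices (18): ab, ad, ae, ag, bc, bd, be, bf, bg, cd, ce, cf, cg, df, dg, ef, eg, fg
  2-simplices (12): abd, abe, adg, aeg, bce, bcg, bdf, bfg, cdf, cdg, cef, efg

so the chain groups are C_0 ≅ Z^7, C_1 ≅ Z^18, C_2 ≅ Z^12.

The boundary map ∂_1: C_1 → C_0 is given by ∂[p,q] = [q] − [p]. For instance
  ∂bf = f − b.
The 7×18 boundary matrix has rank 6 and Smith normal form diag(1,1,1,1,1,1).

Boundary ∂_2: C_2 → C_1 maps a triangle to the signed sum of its edges. For instance
  ∂cef = ef − cf + ce,
  ∂adg = dg − ag + ad.
This gives a 18×12 integer matrix of rank 12; reducing to Smith normal form yields diagonal entries (1,1,1,1,1,1,1,1,1,1,1,2).

Computing H_k = (kernel of ∂_k) / (image of ∂_{k+1}):

  H_0: rank C_0 − rank ∂_1 = 7 − 6 = 1, and the invariant factors of ∂_1 are all 1, so H_0 ≅ Z.
  H_1: rank ker ∂_1 − rank ∂_2 = (18 − 6) − 12 = 0, and ∂_2 has invariant factor 2 > 1, so H_1 ≅ Z/2.
  H_2: rank ker ∂_2 − rank ∂_3 = (12 − 12) − 0 = 0, and there is no ∂_3, so H_2 ≅ 0.

As a check, the Euler characteristic is 7 − 18 + 12 = 1, which agrees with 1 − 0 + 0 = 1.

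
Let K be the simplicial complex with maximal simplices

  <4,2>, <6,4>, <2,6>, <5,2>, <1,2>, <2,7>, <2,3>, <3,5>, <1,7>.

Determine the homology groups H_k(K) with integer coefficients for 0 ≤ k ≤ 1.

H_0 = Z,  H_1 = Z^3.

We work with the vertex ordering 1 < 2 < 3 < 4 < 5 < 6 < 7. The simplices of K, each written with vertices in increasing order, are:

  0-simplices (7): [1], [2], [3], [4], [5], [6], [7]
  1-simplices (9): [1,2], [1,7], [2,3], [2,4], [2,5], [2,6], [2,7], [3,5], [4,6]

giving chain groups C_0 ≅ Z^7, C_1 ≅ Z^9.

The boundary map ∂_1: C_1 → C_0 maps an edge to its endpoints' difference, ∂[p,q] = q − p. For instance
  ∂[2,3] = [3] − [2].
This gives a 7×9 integer matrix of rank 6; reducing to Smith normal form yields diagonal entries (1,1,1,1,1,1).

Now H_k = ker ∂_k / im ∂_{k+1}, so:

  H_0: rank C_0 − rank ∂_1 = 7 − 6 = 1, and the invariant factors of ∂_1 are all 1, so H_0 = Z.
  H_1: rank ker ∂_1 − rank ∂_2 = (9 − 6) − 0 = 3, and there is no ∂_2, so H_1 = Z^3.

As a check, the Euler characteristic is 7 − 9 = -2, which agrees with 1 − 3 = -2.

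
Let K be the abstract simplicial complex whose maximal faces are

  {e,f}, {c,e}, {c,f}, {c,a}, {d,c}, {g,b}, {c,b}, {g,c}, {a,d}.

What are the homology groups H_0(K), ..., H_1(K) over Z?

H_0 ≅ Z,  H_1 ≅ Z^3.

Fix the vertex order a < b < c < d < e < f < g and write every simplex with vertices in increasing order. Then dim K = 1 and the simplices of K are:

  0-simplices (7): a, b, c, d, e, f, g
  1-simplices (9): ac, ad, bc, bg, cd, ce, cf, cg, ef

Hence C_0 ≅ Z^7, C_1 ≅ Z^9.

The boundary map ∂_1: C_1 → C_0 maps an edge to its endpoints' difference, ∂[p,q] = q − p.
The resulting 7×9 matrix has rank 6, and its Smith normal form has invariant factors (1,1,1,1,1,1).

Now H_k = ker ∂_k / im ∂_{k+1}, so:

  H_0: rank C_0 − rank ∂_1 = 7 − 6 = 1, and the invariant factors of ∂_1 are all 1, so H_0 = Z.
  H_1: rank ker ∂_1 − rank ∂_2 = (9 − 6) − 0 = 3, and there is no ∂_2, so H_1 = Z^3.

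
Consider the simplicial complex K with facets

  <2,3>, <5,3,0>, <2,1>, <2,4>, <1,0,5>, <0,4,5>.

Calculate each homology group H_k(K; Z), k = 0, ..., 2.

Order the vertices as 0 < 1 < 2 < 3 < 4 < 5. Listing each simplex with vertices in this order, K has dimension 2 with simplices:

  0-simplices (6): [0], [1], [2], [3], [4], [5]
  1-simplices (10): [0,1], [0,3], [0,4], [0,5], [1,2], [1,5], [2,3], [2,4], [3,5], [4,5]
  2-simplices (3): [0,1,5], [0,3,5], [0,4,5]

giving chain groups C_0 ≅ Z^6, C_1 ≅ Z^10, C_2 ≅ Z^3.

∂_1: C_1 → C_0 is given by ∂[p,q] = [q] − [p]. For instance
  ∂[0,1] = [1] − [0].
The 6×10 boundary matrix has rank 5 and Smith normal form diag(1,1,1,1,1).

∂_2: C_2 → C_1 sends each 2-simplex [p,q,r] to [q,r] − [p,r] + [p,q]. For instance
  ∂[0,3,5] = [3,5] − [0,5] + [0,3],
  ∂[0,4,5] = [4,5] − [0,5] + [0,4].
The resulting 10×3 matrix has rank 3, and its Smith normal form has invariant factors (1,1,1).

Reading off H_k = ker ∂_k / im ∂_{k+1}:

  H_0: rank C_0 − rank ∂_1 = 6 − 5 = 1, and the invariant factors of ∂_1 are all 1, so H_0 ≅ Z.
  H_1: rank ker ∂_1 − rank ∂_2 = (10 − 5) − 3 = 2, and the invariant factors of ∂_2 are all 1, so H_1 ≅ Z^2.
  H_2: rank ker ∂_2 − rank ∂_3 = (3 − 3) − 0 = 0, and there is no ∂_3, so H_2 ≅ 0.

H_0 ≅ Z,  H_1 ≅ Z^2,  H_2 = 0.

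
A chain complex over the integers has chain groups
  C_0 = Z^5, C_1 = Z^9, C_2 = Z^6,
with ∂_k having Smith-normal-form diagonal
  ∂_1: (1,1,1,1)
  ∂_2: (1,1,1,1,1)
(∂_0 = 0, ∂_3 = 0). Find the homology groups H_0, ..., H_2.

H_0 = Z,  H_1 = 0,  H_2 = Z.

H_0: b_0 = 5 − 0 − 4 = 1; torsion from ∂_1 factors > 1: none. So H_0 = Z.
H_1: b_1 = 9 − 4 − 5 = 0; torsion from ∂_2 factors > 1: none. So H_1 = 0.
H_2: b_2 = 6 − 5 − 0 = 1; torsion from ∂_3 factors > 1: none. So H_2 = Z.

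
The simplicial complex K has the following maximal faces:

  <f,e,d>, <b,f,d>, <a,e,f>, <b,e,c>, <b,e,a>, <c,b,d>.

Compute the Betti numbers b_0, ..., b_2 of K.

Fix the vertex order a < b < c < d < e < f and write every simplex with vertices in increasing order. Then dim K = 2 and the simplices of K are:

  0-simplices (6): a, b, c, d, e, f
  1-simplices (12): ab, ae, af, bc, bd, be, bf, cd, ce, de, df, ef
  2-simplices (6): abe, aef, bcd, bce, bdf, def

Hence C_0 ≅ Z^6, C_1 ≅ Z^12, C_2 ≅ Z^6.

∂_1: C_1 → C_0 sends each edge [p,q] (with p < q) to q − p. For instance
  ∂ae = e − a.
The resulting 6×12 matrix has rank 5, and its Smith normal form has invariant factors (1,1,1,1,1).

Boundary ∂_2: C_2 → C_1 sends each 2-simplex [p,q,r] to [q,r] − [p,r] + [p,q]. For instance
  ∂abe = be − ae + ab,
  ∂bdf = df − bf + bd.
As a 12×6 matrix over Z this has rank 6, with invariant factors (1,1,1,1,1,1).

Computing H_k = (kernel of ∂_k) / (image of ∂_{k+1}):

  H_0: rank C_0 − rank ∂_1 = 6 − 5 = 1, and the invariant factors of ∂_1 are all 1, so H_0 = Z.
  H_1: rank ker ∂_1 − rank ∂_2 = (12 − 5) − 6 = 1, and the invariant factors of ∂_2 are all 1, so H_1 = Z.
  H_2: rank ker ∂_2 − rank ∂_3 = (6 − 6) − 0 = 0, and there is no ∂_3, so H_2 = 0.

Hence the Betti numbers are b_0 = 1, b_1 = 1, b_2 = 0.

b_0 = 1, b_1 = 1, b_2 = 0.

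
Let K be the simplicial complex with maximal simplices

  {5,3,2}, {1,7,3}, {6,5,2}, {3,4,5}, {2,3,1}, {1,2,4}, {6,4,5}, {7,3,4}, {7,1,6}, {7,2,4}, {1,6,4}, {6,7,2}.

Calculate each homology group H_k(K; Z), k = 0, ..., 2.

K has 7 vertices, 18 edges, 12 triangles.
rank ∂_0 = 0, rank ∂_1 = 6 ⇒ b_0 = 7 − 0 − 6 = 1; all invariant factors of ∂_1 are 1 so no torsion. So H_0 ≅ Z.
rank ∂_1 = 6, rank ∂_2 = 12 ⇒ b_1 = 18 − 6 − 12 = 0; ∂_2 has invariant factor(s) [2] giving torsion. So H_1 ≅ Z/2.
rank ∂_2 = 12, rank ∂_3 = 0 ⇒ b_2 = 12 − 12 − 0 = 0. So H_2 ≅ 0.

H_0 = Z,  H_1 = Z/2,  H_2 = 0.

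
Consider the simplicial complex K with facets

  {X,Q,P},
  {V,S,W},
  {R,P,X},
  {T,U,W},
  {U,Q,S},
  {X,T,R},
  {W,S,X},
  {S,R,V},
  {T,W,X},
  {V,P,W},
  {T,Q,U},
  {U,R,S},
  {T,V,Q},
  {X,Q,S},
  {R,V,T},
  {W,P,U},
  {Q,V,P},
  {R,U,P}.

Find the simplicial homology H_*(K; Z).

H_0 = Z,  H_1 = Z^2,  H_2 = Z.

K has 9 vertices, 27 edges, 18 triangles.
rank ∂_0 = 0, rank ∂_1 = 8 ⇒ b_0 = 9 − 0 − 8 = 1; all invariant factors of ∂_1 are 1 so no torsion. So H_0 = Z.
rank ∂_1 = 8, rank ∂_2 = 17 ⇒ b_1 = 27 − 8 − 17 = 2; all invariant factors of ∂_2 are 1 so no torsion. So H_1 = Z^2.
rank ∂_2 = 17, rank ∂_3 = 0 ⇒ b_2 = 18 − 17 − 0 = 1. So H_2 = Z.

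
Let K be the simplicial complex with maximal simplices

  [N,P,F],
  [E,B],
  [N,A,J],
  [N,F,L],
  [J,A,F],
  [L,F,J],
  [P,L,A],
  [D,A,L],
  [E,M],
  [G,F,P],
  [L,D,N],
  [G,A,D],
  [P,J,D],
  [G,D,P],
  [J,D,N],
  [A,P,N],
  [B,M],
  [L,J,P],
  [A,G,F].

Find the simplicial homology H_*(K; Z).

Fix the vertex order A < B < D < E < F < G < J < L < M < N < P and write every simplex with vertices in increasing order. Then dim K = 2 and the simplices of K are:

  0-simplices (11): A, B, D, E, F, G, J, L, M, N, P
  1-simplices (27): AD, AF, AG, AJ, AL, AN, AP, BE, BM, DG, DJ, DL, DN, DP, EM, FG, FJ, FL, FN, FP, GP, JL, JN, JP, LN, LP, NP
  2-simplices (16): ADG, ADL, AFG, AFJ, AJN, ALP, ANP, DGP, DJN, DJP, DLN, FGP, FJL, FLN, FNP, JLP

so the chain groups are C_0 ≅ Z^11, C_1 ≅ Z^27, C_2 ≅ Z^16.

The boundary map ∂_1: C_1 → C_0 sends each edge [p,q] (with p < q) to q − p.
This gives a 11×27 integer matrix of rank 9; reducing to Smith normal form yields diagonal entries (1,1,1,1,1,1,1,1,1).

The boundary map ∂_2: C_2 → C_1 sends each 2-simplex [p,q,r] to [q,r] − [p,r] + [p,q]. For instance
  ∂FJL = JL − FL + FJ,
  ∂FLN = LN − FN + FL.
This gives a 27×16 integer matrix of rank 15; reducing to Smith normal form yields diagonal entries (1,1,1,1,1,1,1,1,1,1,1,1,1,1,1).

Now H_k = ker ∂_k / im ∂_{k+1}, so:

  H_0: rank C_0 − rank ∂_1 = 11 − 9 = 2, and the invariant factors of ∂_1 are all 1, so H_0 ≅ Z^2.
  H_1: rank ker ∂_1 − rank ∂_2 = (27 − 9) − 15 = 3, and the invariant factors of ∂_2 are all 1, so H_1 ≅ Z^3.
  H_2: rank ker ∂_2 − rank ∂_3 = (16 − 15) − 0 = 1, and there is no ∂_3, so H_2 ≅ Z.

As a check, the Euler characteristic is 11 − 27 + 16 = 0, which agrees with 2 − 3 + 1 = 0.

H_0 ≅ Z^2,  H_1 ≅ Z^3,  H_2 ≅ Z.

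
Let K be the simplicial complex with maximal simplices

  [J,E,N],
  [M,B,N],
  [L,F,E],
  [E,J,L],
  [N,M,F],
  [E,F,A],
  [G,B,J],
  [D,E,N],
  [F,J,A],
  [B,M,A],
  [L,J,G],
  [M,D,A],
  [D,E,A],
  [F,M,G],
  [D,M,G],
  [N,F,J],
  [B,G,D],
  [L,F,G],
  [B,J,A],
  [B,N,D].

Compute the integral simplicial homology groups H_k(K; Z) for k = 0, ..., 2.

H_0 = Z,  H_1 = Z ⊕ Z/2,  H_2 = 0.

Order the vertices as A < B < D < E < F < G < J < L < M < N. Listing each simplex with vertices in this order, K has dimension 2 with simplices:

  0-simplices (10): A, B, D, E, F, G, J, L, M, N
  1-simplices (30): AB, AD, AE, AF, AJ, AM, BD, BG, BJ, BM, BN, DE, DG, DM, DN, EF, EJ, EL, EN, FG, FJ, FL, FM, FN, GJ, GL, GM, JL, JN, MN
  2-simplices (20): ABJ, ABM, ADE, ADM, AEF, AFJ, BDG, BDN, BGJ, BMN, DEN, DGM, EFL, EJL, EJN, FGL, FGM, FJN, FMN, GJL

Hence C_0 ≅ Z^10, C_1 ≅ Z^30, C_2 ≅ Z^20.

Boundary ∂_1: C_1 → C_0 maps an edge to its endpoints' difference, ∂[p,q] = q − p. For instance
  ∂DN = N − D.
As a 10×30 matrix over Z this has rank 9, with invariant factors (1,1,1,1,1,1,1,1,1).

The boundary map ∂_2: C_2 → C_1 acts by ∂[p,q,r] = [q,r] − [p,r] + [p,q]. For instance
  ∂AFJ = FJ − AJ + AF,
  ∂DGM = GM − DM + DG.
The 30×20 boundary matrix has rank 20 and Smith normal form diag(1,1,1,1,1,1,1,1,1,1,1,1,1,1,1,1,1,1,1,2).

Computing H_k = (kernel of ∂_k) / (image of ∂_{k+1}):

  H_0: rank C_0 − rank ∂_1 = 10 − 9 = 1, and the invariant factors of ∂_1 are all 1, so H_0 ≅ Z.
  H_1: rank ker ∂_1 − rank ∂_2 = (30 − 9) − 20 = 1, and ∂_2 has invariant factor 2 > 1, so H_1 ≅ Z ⊕ Z/2.
  H_2: rank ker ∂_2 − rank ∂_3 = (20 − 20) − 0 = 0, and there is no ∂_3, so H_2 ≅ 0.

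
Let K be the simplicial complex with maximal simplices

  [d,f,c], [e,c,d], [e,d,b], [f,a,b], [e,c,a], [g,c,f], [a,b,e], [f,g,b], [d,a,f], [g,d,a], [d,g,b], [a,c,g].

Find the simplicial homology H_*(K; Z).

Fix the vertex order a < b < c < d < e < f < g and write every simplex with vertices in increasing order. Then dim K = 2 and the simplices of K are:

  0-simplices (7): a, b, c, d, e, f, g
  1-simplices (18): ab, ac, ad, ae, af, ag, bd, be, bf, bg, cd, ce, cf, cg, de, df, dg, fg
  2-simplices (12): abe, abf, ace, acg, adf, adg, bde, bdg, bfg, cde, cdf, cfg

Hence C_0 ≅ Z^7, C_1 ≅ Z^18, C_2 ≅ Z^12.

Boundary ∂_1: C_1 → C_0 sends each edge [p,q] (with p < q) to q − p. For instance
  ∂de = e − d.
As a 7×18 matrix over Z this has rank 6, with invariant factors (1,1,1,1,1,1).

∂_2: C_2 → C_1 maps a triangle to the signed sum of its edges. For instance
  ∂bdg = dg − bg + bd,
  ∂abf = bf − af + ab.
The resulting 18×12 matrix has rank 12, and its Smith normal form has invariant factors (1,1,1,1,1,1,1,1,1,1,1,2).

From H_k ≅ ker(∂_k) / im(∂_{k+1}) we obtain:

  H_0: rank C_0 − rank ∂_1 = 7 − 6 = 1, and the invariant factors of ∂_1 are all 1, so H_0 ≅ Z.
  H_1: rank ker ∂_1 − rank ∂_2 = (18 − 6) − 12 = 0, and ∂_2 has invariant factor 2 > 1, so H_1 ≅ Z/2Z.
  H_2: rank ker ∂_2 − rank ∂_3 = (12 − 12) − 0 = 0, and there is no ∂_3, so H_2 ≅ 0.

(K is a triangulation of the real projective plane RP^2.)

H_0 = Z,  H_1 = Z/2Z,  H_2 = 0.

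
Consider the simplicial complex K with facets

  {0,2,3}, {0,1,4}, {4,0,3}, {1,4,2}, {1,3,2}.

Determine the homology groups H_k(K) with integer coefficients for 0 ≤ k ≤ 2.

H_0 ≅ Z,  H_1 ≅ Z,  H_2 = 0.

K has 5 vertices, 10 edges, 5 triangles.
rank ∂_0 = 0, rank ∂_1 = 4 ⇒ b_0 = 5 − 0 − 4 = 1; all invariant factors of ∂_1 are 1 so no torsion. So H_0 ≅ Z.
rank ∂_1 = 4, rank ∂_2 = 5 ⇒ b_1 = 10 − 4 − 5 = 1; all invariant factors of ∂_2 are 1 so no torsion. So H_1 ≅ Z.
rank ∂_2 = 5, rank ∂_3 = 0 ⇒ b_2 = 5 − 5 − 0 = 0. So H_2 ≅ 0.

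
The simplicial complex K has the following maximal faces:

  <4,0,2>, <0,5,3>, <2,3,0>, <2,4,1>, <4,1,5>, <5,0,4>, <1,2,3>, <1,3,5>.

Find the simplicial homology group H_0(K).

H_0 = Z.

Take the total order 0 < 1 < 2 < 3 < 4 < 5 on the vertex set. Then K (dimension 2) consists of the simplices:

  0-simplices (6): [0], [1], [2], [3], [4], [5]
  1-simplices (12): [0,2], [0,3], [0,4], [0,5], [1,2], [1,3], [1,4], [1,5], [2,3], [2,4], [3,5], [4,5]
  2-simplices (8): [0,2,3], [0,2,4], [0,3,5], [0,4,5], [1,2,3], [1,2,4], [1,3,5], [1,4,5]

giving chain groups C_0 ≅ Z^6, C_1 ≅ Z^12, C_2 ≅ Z^8.

Boundary ∂_1: C_1 → C_0 maps an edge to its endpoints' difference, ∂[p,q] = q − p. For instance
  ∂[1,2] = [2] − [1].
As a 6×12 matrix over Z this has rank 5, with invariant factors (1,1,1,1,1).

Boundary ∂_2: C_2 → C_1 maps a triangle to the signed sum of its edges. For instance
  ∂[0,2,3] = [2,3] − [0,3] + [0,2],
  ∂[1,2,4] = [2,4] − [1,4] + [1,2].
The 12×8 boundary matrix has rank 7 and Smith normal form diag(1,1,1,1,1,1,1).

From H_k ≅ ker(∂_k) / im(∂_{k+1}) we obtain:

  H_0: rank C_0 − rank ∂_1 = 6 − 5 = 1, and the invariant factors of ∂_1 are all 1, so H_0 ≅ Z.

(K is a triangulation of the 2-sphere S^2.)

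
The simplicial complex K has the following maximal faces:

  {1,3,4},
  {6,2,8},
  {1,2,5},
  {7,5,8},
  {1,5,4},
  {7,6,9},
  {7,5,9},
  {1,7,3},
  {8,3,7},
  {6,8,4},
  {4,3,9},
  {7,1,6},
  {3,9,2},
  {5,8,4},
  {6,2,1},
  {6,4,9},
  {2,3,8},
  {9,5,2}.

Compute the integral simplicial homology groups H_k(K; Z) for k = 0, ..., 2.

H_0 ≅ Z,  H_1 ≅ Z^2,  H_2 ≅ Z.

Take the total order 1 < 2 < 3 < 4 < 5 < 6 < 7 < 8 < 9 on the vertex set. Then K (dimension 2) consists of the simplices:

  0-simplices (9): [1], [2], [3], [4], [5], [6], [7], [8], [9]
  1-simplices (27): (27 of them)
  2-simplices (18): [1,2,5], [1,2,6], [1,3,4], [1,3,7], [1,4,5], [1,6,7], [2,3,8], [2,3,9], [2,5,9], [2,6,8], [3,4,9], [3,7,8], [4,5,8], [4,6,8], [4,6,9], [5,7,8], [5,7,9], [6,7,9]

Hence C_0 ≅ Z^9, C_1 ≅ Z^27, C_2 ≅ Z^18.

The boundary map ∂_1: C_1 → C_0 sends each edge [p,q] (with p < q) to q − p. For instance
  ∂[1,2] = [2] − [1].
The 9×27 boundary matrix has rank 8 and Smith normal form diag(1,1,1,1,1,1,1,1).

The boundary map ∂_2: C_2 → C_1 sends each 2-simplex [p,q,r] to [q,r] − [p,r] + [p,q]. For instance
  ∂[1,2,6] = [2,6] − [1,6] + [1,2],
  ∂[4,5,8] = [5,8] − [4,8] + [4,5].
This gives a 27×18 integer matrix of rank 17; reducing to Smith normal form yields diagonal entries (1,1,1,1,1,1,1,1,1,1,1,1,1,1,1,1,1).

Now H_k = ker ∂_k / im ∂_{k+1}, so:

  H_0: rank C_0 − rank ∂_1 = 9 − 8 = 1, and the invariant factors of ∂_1 are all 1, so H_0 = Z.
  H_1: rank ker ∂_1 − rank ∂_2 = (27 − 8) − 17 = 2, and the invariant factors of ∂_2 are all 1, so H_1 = Z^2.
  H_2: rank ker ∂_2 − rank ∂_3 = (18 − 17) − 0 = 1, and there is no ∂_3, so H_2 = Z.

(K is a triangulation of the torus T^2.)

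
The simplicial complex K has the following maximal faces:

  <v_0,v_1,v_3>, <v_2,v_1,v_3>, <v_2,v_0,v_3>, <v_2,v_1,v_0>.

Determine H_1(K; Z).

H_1 ≅ 0.

We work with the vertex ordering v_0 < v_1 < v_2 < v_3. The simplices of K, each written with vertices in increasing order, are:

  0-simplices (4): [v_0], [v_1], [v_2], [v_3]
  1-simplices (6): [v_0,v_1], [v_0,v_2], [v_0,v_3], [v_1,v_2], [v_1,v_3], [v_2,v_3]
  2-simplices (4): [v_0,v_1,v_2], [v_0,v_1,v_3], [v_0,v_2,v_3], [v_1,v_2,v_3]

Hence C_0 ≅ Z^4, C_1 ≅ Z^6, C_2 ≅ Z^4.

Boundary ∂_1: C_1 → C_0 sends each edge [p,q] (with p < q) to q − p. For instance
  ∂[v_0,v_2] = [v_2] − [v_0].
The resulting 4×6 matrix has rank 3, and its Smith normal form has invariant factors (1,1,1).

∂_2: C_2 → C_1 maps a triangle to the signed sum of its edges. For instance
  ∂[v_1,v_2,v_3] = [v_2,v_3] − [v_1,v_3] + [v_1,v_2],
  ∂[v_0,v_1,v_3] = [v_1,v_3] − [v_0,v_3] + [v_0,v_1].
As a 6×4 matrix over Z this has rank 3, with invariant factors (1,1,1).

From H_k ≅ ker(∂_k) / im(∂_{k+1}) we obtain:

  H_1: rank ker ∂_1 − rank ∂_2 = (6 − 3) − 3 = 0, and the invariant factors of ∂_2 are all 1, so H_1 = 0.

(K is a triangulation of the 2-sphere S^2.)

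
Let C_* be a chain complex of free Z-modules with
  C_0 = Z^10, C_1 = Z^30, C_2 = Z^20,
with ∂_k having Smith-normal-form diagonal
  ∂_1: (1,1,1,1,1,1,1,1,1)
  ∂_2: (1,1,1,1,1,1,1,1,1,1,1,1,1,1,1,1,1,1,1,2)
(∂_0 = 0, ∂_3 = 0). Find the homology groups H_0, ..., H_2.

H_0 = Z,  H_1 = Z ⊕ Z/2,  H_2 = 0.

H_0: b_0 = 10 − 0 − 9 = 1; torsion from ∂_1 factors > 1: none. So H_0 = Z.
H_1: b_1 = 30 − 9 − 20 = 1; torsion from ∂_2 factors > 1: [2]. So H_1 = Z ⊕ Z/2.
H_2: b_2 = 20 − 20 − 0 = 0; torsion from ∂_3 factors > 1: none. So H_2 = 0.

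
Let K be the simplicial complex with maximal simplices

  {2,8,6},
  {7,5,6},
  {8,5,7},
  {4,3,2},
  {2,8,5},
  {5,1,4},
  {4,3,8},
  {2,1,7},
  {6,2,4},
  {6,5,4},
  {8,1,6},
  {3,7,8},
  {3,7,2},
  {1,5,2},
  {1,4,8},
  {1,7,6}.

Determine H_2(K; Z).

Take the total order 1 < 2 < 3 < 4 < 5 < 6 < 7 < 8 on the vertex set. Then K (dimension 2) consists of the simplices:

  0-simplices (8): [1], [2], [3], [4], [5], [6], [7], [8]
  1-simplices (24): (24 of them)
  2-simplices (16): [1,2,5], [1,2,7], [1,4,5], [1,4,8], [1,6,7], [1,6,8], [2,3,4], [2,3,7], [2,4,6], [2,5,8], [2,6,8], [3,4,8], [3,7,8], [4,5,6], [5,6,7], [5,7,8]

Hence C_0 ≅ Z^8, C_1 ≅ Z^24, C_2 ≅ Z^16.

Boundary ∂_1: C_1 → C_0 maps an edge to its endpoints' difference, ∂[p,q] = q − p. For instance
  ∂[7,8] = [8] − [7].
This gives a 8×24 integer matrix of rank 7; reducing to Smith normal form yields diagonal entries (1,1,1,1,1,1,1).

Boundary ∂_2: C_2 → C_1 acts by ∂[p,q,r] = [q,r] − [p,r] + [p,q]. For instance
  ∂[2,6,8] = [6,8] − [2,8] + [2,6],
  ∂[2,3,7] = [3,7] − [2,7] + [2,3].
This gives a 24×16 integer matrix of rank 15; reducing to Smith normal form yields diagonal entries (1,1,1,1,1,1,1,1,1,1,1,1,1,1,1).

Now H_k = ker ∂_k / im ∂_{k+1}, so:

  H_2: rank ker ∂_2 − rank ∂_3 = (16 − 15) − 0 = 1, and there is no ∂_3, so H_2 = Z.

H_2 ≅ Z.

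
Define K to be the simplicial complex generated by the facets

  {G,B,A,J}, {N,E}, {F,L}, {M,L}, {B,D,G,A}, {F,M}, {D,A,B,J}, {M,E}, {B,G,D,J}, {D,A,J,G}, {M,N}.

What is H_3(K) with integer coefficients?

H_3 = Z.

Order the vertices as A < B < D < E < F < G < J < L < M < N. Listing each simplex with vertices in this order, K has dimension 3 with simplices:

  0-simplices (10): A, B, D, E, F, G, J, L, M, N
  1-simplices (16): AB, AD, AG, AJ, BD, BG, BJ, DG, DJ, EM, EN, FL, FM, GJ, LM, MN
  2-simplices (10): ABD, ABG, ABJ, ADG, ADJ, AGJ, BDG, BDJ, BGJ, DGJ
  3-simplices (5): ABDG, ABDJ, ABGJ, ADGJ, BDGJ

so the chain groups are C_0 ≅ Z^10, C_1 ≅ Z^16, C_2 ≅ Z^10, C_3 ≅ Z^5.

Boundary ∂_1: C_1 → C_0 is given by ∂[p,q] = [q] − [p]. For instance
  ∂AD = D − A.
As a 10×16 matrix over Z this has rank 8, with invariant factors (1,1,1,1,1,1,1,1).

∂_2: C_2 → C_1 acts by ∂[p,q,r] = [q,r] − [p,r] + [p,q]. For instance
  ∂AGJ = GJ − AJ + AG,
  ∂ABG = BG − AG + AB.
The 16×10 boundary matrix has rank 6 and Smith normal form diag(1,1,1,1,1,1).

The boundary map ∂_3: C_3 → C_2 sends each 3-simplex σ to the alternating sum Σ_i (−1)^i (σ with its i-th vertex removed). For instance
  ∂ABDG = BDG − ADG + ABG − ABD,
  ∂ADGJ = DGJ − AGJ + ADJ − ADG.
As a 10×5 matrix over Z this has rank 4, with invariant factors (1,1,1,1).

Reading off H_k = ker ∂_k / im ∂_{k+1}:

  H_3: rank ker ∂_3 − rank ∂_4 = (5 − 4) − 0 = 1, and there is no ∂_4, so H_3 = Z.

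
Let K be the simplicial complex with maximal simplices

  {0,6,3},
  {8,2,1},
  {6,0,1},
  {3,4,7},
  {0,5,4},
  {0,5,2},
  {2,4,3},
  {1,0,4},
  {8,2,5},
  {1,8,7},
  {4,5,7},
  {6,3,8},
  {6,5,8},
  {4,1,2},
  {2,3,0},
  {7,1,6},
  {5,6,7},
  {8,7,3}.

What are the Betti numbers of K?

b_0 = 1, b_1 = 1, b_2 = 0.

Take the total order 0 < 1 < 2 < 3 < 4 < 5 < 6 < 7 < 8 on the vertex set. Then K (dimension 2) consists of the simplices:

  0-simplices (9): [0], [1], [2], [3], [4], [5], [6], [7], [8]
  1-simplices (27): (27 of them)
  2-simplices (18): [0,1,4], [0,1,6], [0,2,3], [0,2,5], [0,3,6], [0,4,5], [1,2,4], [1,2,8], [1,6,7], [1,7,8], [2,3,4], [2,5,8], [3,4,7], [3,6,8], [3,7,8], [4,5,7], [5,6,7], [5,6,8]

Hence C_0 ≅ Z^9, C_1 ≅ Z^27, C_2 ≅ Z^18.

The boundary map ∂_1: C_1 → C_0 maps an edge to its endpoints' difference, ∂[p,q] = q − p.
As a 9×27 matrix over Z this has rank 8, with invariant factors (1,1,1,1,1,1,1,1).

Boundary ∂_2: C_2 → C_1 acts by ∂[p,q,r] = [q,r] − [p,r] + [p,q]. For instance
  ∂[4,5,7] = [5,7] − [4,7] + [4,5],
  ∂[0,4,5] = [4,5] − [0,5] + [0,4].
This gives a 27×18 integer matrix of rank 18; reducing to Smith normal form yields diagonal entries (1,1,1,1,1,1,1,1,1,1,1,1,1,1,1,1,1,2).

Reading off H_k = ker ∂_k / im ∂_{k+1}:

  H_0: rank C_0 − rank ∂_1 = 9 − 8 = 1, and the invariant factors of ∂_1 are all 1, so H_0 ≅ Z.
  H_1: rank ker ∂_1 − rank ∂_2 = (27 − 8) − 18 = 1, and ∂_2 has invariant factor 2 > 1, so H_1 ≅ Z ⊕ Z_2.
  H_2: rank ker ∂_2 − rank ∂_3 = (18 − 18) − 0 = 0, and there is no ∂_3, so H_2 ≅ 0.

As a check, the Euler characteristic is 9 − 27 + 18 = 0, which agrees with 1 − 1 + 0 = 0.

Hence the Betti numbers are b_0 = 1, b_1 = 1, b_2 = 0.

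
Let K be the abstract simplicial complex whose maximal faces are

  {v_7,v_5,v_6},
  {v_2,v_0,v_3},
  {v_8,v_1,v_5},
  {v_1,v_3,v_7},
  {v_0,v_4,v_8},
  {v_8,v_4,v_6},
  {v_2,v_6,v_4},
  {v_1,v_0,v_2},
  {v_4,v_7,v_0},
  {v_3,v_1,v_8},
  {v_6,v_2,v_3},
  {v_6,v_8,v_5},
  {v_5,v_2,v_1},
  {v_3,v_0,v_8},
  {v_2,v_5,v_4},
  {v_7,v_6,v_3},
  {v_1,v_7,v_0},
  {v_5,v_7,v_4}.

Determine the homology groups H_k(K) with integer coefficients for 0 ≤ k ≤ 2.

Fix the vertex order v_0 < v_1 < v_2 < v_3 < v_4 < v_5 < v_6 < v_7 < v_8 and write every simplex with vertices in increasing order. Then dim K = 2 and the simplices of K are:

  0-simplices (9): [v_0], [v_1], [v_2], [v_3], [v_4], [v_5], [v_6], [v_7], [v_8]
  1-simplices (27): (27 of them)
  2-simplices (18): (18 of them)

Hence C_0 ≅ Z^9, C_1 ≅ Z^27, C_2 ≅ Z^18.

The boundary map ∂_1: C_1 → C_0 is given by ∂[p,q] = [q] − [p].
As a 9×27 matrix over Z this has rank 8, with invariant factors (1,1,1,1,1,1,1,1).

Boundary ∂_2: C_2 → C_1 sends each 2-simplex [p,q,r] to [q,r] − [p,r] + [p,q]. For instance
  ∂[v_0,v_4,v_7] = [v_4,v_7] − [v_0,v_7] + [v_0,v_4],
  ∂[v_2,v_4,v_5] = [v_4,v_5] − [v_2,v_5] + [v_2,v_4].
The resulting 27×18 matrix has rank 18, and its Smith normal form has invariant factors (1,1,1,1,1,1,1,1,1,1,1,1,1,1,1,1,1,2).

From H_k ≅ ker(∂_k) / im(∂_{k+1}) we obtain:

  H_0: rank C_0 − rank ∂_1 = 9 − 8 = 1, and the invariant factors of ∂_1 are all 1, so H_0 ≅ Z.
  H_1: rank ker ∂_1 − rank ∂_2 = (27 − 8) − 18 = 1, and ∂_2 has invariant factor 2 > 1, so H_1 ≅ Z ⊕ Z/2Z.
  H_2: rank ker ∂_2 − rank ∂_3 = (18 − 18) − 0 = 0, and there is no ∂_3, so H_2 ≅ 0.

(K is a triangulation of the Klein bottle.)

H_0 = Z,  H_1 = Z ⊕ Z/2Z,  H_2 = 0.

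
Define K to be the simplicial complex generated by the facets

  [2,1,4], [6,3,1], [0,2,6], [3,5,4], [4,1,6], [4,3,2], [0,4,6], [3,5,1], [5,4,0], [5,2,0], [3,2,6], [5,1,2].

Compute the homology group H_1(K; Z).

H_1 = Z/2.

Order the vertices as 0 < 1 < 2 < 3 < 4 < 5 < 6. Listing each simplex with vertices in this order, K has dimension 2 with simplices:

  0-simplices (7): [0], [1], [2], [3], [4], [5], [6]
  1-simplices (18): [0,2], [0,4], [0,5], [0,6], [1,2], [1,3], [1,4], [1,5], [1,6], [2,3], [2,4], [2,5], [2,6], [3,4], [3,5], [3,6], [4,5], [4,6]
  2-simplices (12): [0,2,5], [0,2,6], [0,4,5], [0,4,6], [1,2,4], [1,2,5], [1,3,5], [1,3,6], [1,4,6], [2,3,4], [2,3,6], [3,4,5]

Hence C_0 ≅ Z^7, C_1 ≅ Z^18, C_2 ≅ Z^12.

Boundary ∂_1: C_1 → C_0 is given by ∂[p,q] = [q] − [p]. For instance
  ∂[2,5] = [5] − [2].
The 7×18 boundary matrix has rank 6 and Smith normal form diag(1,1,1,1,1,1).

∂_2: C_2 → C_1 maps a triangle to the signed sum of its edges. For instance
  ∂[3,4,5] = [4,5] − [3,5] + [3,4],
  ∂[2,3,4] = [3,4] − [2,4] + [2,3].
The resulting 18×12 matrix has rank 12, and its Smith normal form has invariant factors (1,1,1,1,1,1,1,1,1,1,1,2).

From H_k ≅ ker(∂_k) / im(∂_{k+1}) we obtain:

  H_1: rank ker ∂_1 − rank ∂_2 = (18 − 6) − 12 = 0, and ∂_2 has invariant factor 2 > 1, so H_1 = Z/2.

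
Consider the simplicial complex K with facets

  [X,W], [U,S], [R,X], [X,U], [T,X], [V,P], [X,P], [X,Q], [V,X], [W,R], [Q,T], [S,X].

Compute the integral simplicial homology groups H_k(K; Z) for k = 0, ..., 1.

Fix the vertex order P < Q < R < S < T < U < V < W < X and write every simplex with vertices in increasing order. Then dim K = 1 and the simplices of K are:

  0-simplices (9): P, Q, R, S, T, U, V, W, X
  1-simplices (12): PV, PX, QT, QX, RW, RX, SU, SX, TX, UX, VX, WX

Hence C_0 ≅ Z^9, C_1 ≅ Z^12.

The boundary map ∂_1: C_1 → C_0 maps an edge to its endpoints' difference, ∂[p,q] = q − p.
As a 9×12 matrix over Z this has rank 8, with invariant factors (1,1,1,1,1,1,1,1).

From H_k ≅ ker(∂_k) / im(∂_{k+1}) we obtain:

  H_0: rank C_0 − rank ∂_1 = 9 − 8 = 1, and the invariant factors of ∂_1 are all 1, so H_0 = Z.
  H_1: rank ker ∂_1 − rank ∂_2 = (12 − 8) − 0 = 4, and there is no ∂_2, so H_1 = Z^4.

As a check, the Euler characteristic is 9 − 12 = -3, which agrees with 1 − 4 = -3.
(K is a triangulation of a wedge of 4 circles.)

H_0 ≅ Z,  H_1 ≅ Z^4.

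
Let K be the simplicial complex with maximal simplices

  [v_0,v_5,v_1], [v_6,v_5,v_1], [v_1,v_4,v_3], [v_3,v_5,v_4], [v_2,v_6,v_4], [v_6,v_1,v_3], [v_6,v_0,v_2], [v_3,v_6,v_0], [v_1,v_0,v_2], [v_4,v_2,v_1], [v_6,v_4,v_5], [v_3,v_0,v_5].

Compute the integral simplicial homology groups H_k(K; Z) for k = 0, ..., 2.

H_0 = Z,  H_1 = Z/2Z,  H_2 = 0.

K has 7 vertices, 18 edges, 12 triangles.
rank ∂_0 = 0, rank ∂_1 = 6 ⇒ b_0 = 7 − 0 − 6 = 1; all invariant factors of ∂_1 are 1 so no torsion. So H_0 = Z.
rank ∂_1 = 6, rank ∂_2 = 12 ⇒ b_1 = 18 − 6 − 12 = 0; ∂_2 has invariant factor(s) [2] giving torsion. So H_1 = Z/2Z.
rank ∂_2 = 12, rank ∂_3 = 0 ⇒ b_2 = 12 − 12 − 0 = 0. So H_2 = 0.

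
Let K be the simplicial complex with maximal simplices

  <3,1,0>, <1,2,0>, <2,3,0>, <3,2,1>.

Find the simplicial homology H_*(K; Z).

Take the total order 0 < 1 < 2 < 3 on the vertex set. Then K (dimension 2) consists of the simplices:

  0-simplices (4): [0], [1], [2], [3]
  1-simplices (6): [0,1], [0,2], [0,3], [1,2], [1,3], [2,3]
  2-simplices (4): [0,1,2], [0,1,3], [0,2,3], [1,2,3]

so the chain groups are C_0 ≅ Z^4, C_1 ≅ Z^6, C_2 ≅ Z^4.

Boundary ∂_1: C_1 → C_0 maps an edge to its endpoints' difference, ∂[p,q] = q − p.
As a 4×6 matrix over Z this has rank 3, with invariant factors (1,1,1).

∂_2: C_2 → C_1 sends each 2-simplex [p,q,r] to [q,r] − [p,r] + [p,q]. For instance
  ∂[0,1,2] = [1,2] − [0,2] + [0,1],
  ∂[0,1,3] = [1,3] − [0,3] + [0,1].
The 6×4 boundary matrix has rank 3 and Smith normal form diag(1,1,1).

Reading off H_k = ker ∂_k / im ∂_{k+1}:

  H_0: rank C_0 − rank ∂_1 = 4 − 3 = 1, and the invariant factors of ∂_1 are all 1, so H_0 = Z.
  H_1: rank ker ∂_1 − rank ∂_2 = (6 − 3) − 3 = 0, and the invariant factors of ∂_2 are all 1, so H_1 = 0.
  H_2: rank ker ∂_2 − rank ∂_3 = (4 − 3) − 0 = 1, and there is no ∂_3, so H_2 = Z.

As a check, the Euler characteristic is 4 − 6 + 4 = 2, which agrees with 1 − 0 + 1 = 2.

H_0 ≅ Z,  H_1 = 0,  H_2 ≅ Z.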